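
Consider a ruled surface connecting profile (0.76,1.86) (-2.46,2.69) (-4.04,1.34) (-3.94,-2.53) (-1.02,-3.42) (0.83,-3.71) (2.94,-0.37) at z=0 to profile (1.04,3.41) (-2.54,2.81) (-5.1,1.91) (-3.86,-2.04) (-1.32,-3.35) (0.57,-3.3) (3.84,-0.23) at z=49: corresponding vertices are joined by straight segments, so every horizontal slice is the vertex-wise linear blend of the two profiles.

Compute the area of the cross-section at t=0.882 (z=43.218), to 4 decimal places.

Area at t=0.882: 39.5322

Cross-section at t=0.882: each vertex is (1-t)·p0[i] + t·p1[i].
  v1: (1-0.882)·(0.76,1.86) + 0.882·(1.04,3.41) = (1.0070,3.2271)
  v2: (1-0.882)·(-2.46,2.69) + 0.882·(-2.54,2.81) = (-2.5306,2.7958)
  v3: (1-0.882)·(-4.04,1.34) + 0.882·(-5.1,1.91) = (-4.9749,1.8427)
  v4: (1-0.882)·(-3.94,-2.53) + 0.882·(-3.86,-2.04) = (-3.8694,-2.0978)
  v5: (1-0.882)·(-1.02,-3.42) + 0.882·(-1.32,-3.35) = (-1.2846,-3.3583)
  v6: (1-0.882)·(0.83,-3.71) + 0.882·(0.57,-3.3) = (0.6007,-3.3484)
  v7: (1-0.882)·(2.94,-0.37) + 0.882·(3.84,-0.23) = (3.7338,-0.2465)
Shoelace sum Σ(x_i·y_{i+1} − x_{i+1}·y_i):
  i=1: 1.0070·2.7958 − -2.5306·3.2271 = +10.9817 (running +10.9817)
  i=2: -2.5306·1.8427 − -4.9749·2.7958 = +9.2459 (running +20.2276)
  i=3: -4.9749·-2.0978 − -3.8694·1.8427 = +17.5669 (running +37.7944)
  i=4: -3.8694·-3.3583 − -1.2846·-2.0978 = +10.2997 (running +48.0942)
  i=5: -1.2846·-3.3484 − 0.6007·-3.3583 = +6.3186 (running +54.4127)
  i=6: 0.6007·-0.2465 − 3.7338·-3.3484 = +12.3541 (running +66.7668)
  i=7: 3.7338·3.2271 − 1.0070·-0.2465 = +12.2976 (running +79.0644)
Area = |Σ|/2 = |79.0644|/2 = 39.5322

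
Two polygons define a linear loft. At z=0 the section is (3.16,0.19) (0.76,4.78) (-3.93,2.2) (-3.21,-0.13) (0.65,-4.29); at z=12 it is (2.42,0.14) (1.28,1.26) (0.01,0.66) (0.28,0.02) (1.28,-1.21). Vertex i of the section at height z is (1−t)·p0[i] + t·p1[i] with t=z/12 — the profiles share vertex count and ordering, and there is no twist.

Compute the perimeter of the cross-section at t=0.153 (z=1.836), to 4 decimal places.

Perimeter at t=0.153: 21.2041

Cross-section at t=0.153: each vertex is (1-t)·p0[i] + t·p1[i].
  v1: (1-0.153)·(3.16,0.19) + 0.153·(2.42,0.14) = (3.0468,0.1823)
  v2: (1-0.153)·(0.76,4.78) + 0.153·(1.28,1.26) = (0.8396,4.2414)
  v3: (1-0.153)·(-3.93,2.2) + 0.153·(0.01,0.66) = (-3.3272,1.9644)
  v4: (1-0.153)·(-3.21,-0.13) + 0.153·(0.28,0.02) = (-2.6760,-0.1071)
  v5: (1-0.153)·(0.65,-4.29) + 0.153·(1.28,-1.21) = (0.7464,-3.8188)
Perimeter = Σ |v_{i+1} − v_i|:
  edge 1→2: √(-2.2072² + 4.0591²) = 4.6204 (running 4.6204)
  edge 2→3: √(-4.1667² + -2.2771²) = 4.7483 (running 9.3687)
  edge 3→4: √(0.6512² + -2.0714²) = 2.1714 (running 11.5401)
  edge 4→5: √(3.4224² + -3.7117²) = 5.0487 (running 16.5888)
  edge 5→1: √(2.3004² + 4.0011²) = 4.6153 (running 21.2041)
Perimeter = 21.2041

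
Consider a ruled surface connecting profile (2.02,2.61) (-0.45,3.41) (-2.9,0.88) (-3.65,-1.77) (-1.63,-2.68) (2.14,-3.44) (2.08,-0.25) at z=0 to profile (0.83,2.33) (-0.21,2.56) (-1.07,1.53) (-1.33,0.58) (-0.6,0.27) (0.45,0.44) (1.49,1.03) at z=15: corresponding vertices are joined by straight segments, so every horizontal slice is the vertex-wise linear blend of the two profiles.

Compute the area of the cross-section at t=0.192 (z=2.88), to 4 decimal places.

Cross-section at t=0.192: each vertex is (1-t)·p0[i] + t·p1[i].
  v1: (1-0.192)·(2.02,2.61) + 0.192·(0.83,2.33) = (1.7915,2.5562)
  v2: (1-0.192)·(-0.45,3.41) + 0.192·(-0.21,2.56) = (-0.4039,3.2468)
  v3: (1-0.192)·(-2.9,0.88) + 0.192·(-1.07,1.53) = (-2.5486,1.0048)
  v4: (1-0.192)·(-3.65,-1.77) + 0.192·(-1.33,0.58) = (-3.2046,-1.3188)
  v5: (1-0.192)·(-1.63,-2.68) + 0.192·(-0.6,0.27) = (-1.4322,-2.1136)
  v6: (1-0.192)·(2.14,-3.44) + 0.192·(0.45,0.44) = (1.8155,-2.6950)
  v7: (1-0.192)·(2.08,-0.25) + 0.192·(1.49,1.03) = (1.9667,-0.0042)
Shoelace sum Σ(x_i·y_{i+1} − x_{i+1}·y_i):
  i=1: 1.7915·3.2468 − -0.4039·2.5562 = +6.8492 (running +6.8492)
  i=2: -0.4039·1.0048 − -2.5486·3.2468 = +7.8691 (running +14.7183)
  i=3: -2.5486·-1.3188 − -3.2046·1.0048 = +6.5811 (running +21.2994)
  i=4: -3.2046·-2.1136 − -1.4322·-1.3188 = +4.8843 (running +26.1837)
  i=5: -1.4322·-2.6950 − 1.8155·-2.1136 = +7.6972 (running +33.8809)
  i=6: 1.8155·-0.0042 − 1.9667·-2.6950 = +5.2927 (running +39.1736)
  i=7: 1.9667·2.5562 − 1.7915·-0.0042 = +5.0350 (running +44.2086)
Area = |Σ|/2 = |44.2086|/2 = 22.1043

Area at t=0.192: 22.1043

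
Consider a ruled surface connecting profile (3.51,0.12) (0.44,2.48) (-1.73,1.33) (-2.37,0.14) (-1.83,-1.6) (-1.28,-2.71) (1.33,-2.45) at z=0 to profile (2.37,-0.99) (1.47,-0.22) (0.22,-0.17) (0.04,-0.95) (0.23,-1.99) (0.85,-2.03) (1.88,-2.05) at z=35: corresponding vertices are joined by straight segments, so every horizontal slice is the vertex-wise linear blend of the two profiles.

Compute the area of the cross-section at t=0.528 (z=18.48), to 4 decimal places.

Area at t=0.528: 9.3621

Cross-section at t=0.528: each vertex is (1-t)·p0[i] + t·p1[i].
  v1: (1-0.528)·(3.51,0.12) + 0.528·(2.37,-0.99) = (2.9081,-0.4661)
  v2: (1-0.528)·(0.44,2.48) + 0.528·(1.47,-0.22) = (0.9838,1.0544)
  v3: (1-0.528)·(-1.73,1.33) + 0.528·(0.22,-0.17) = (-0.7004,0.5380)
  v4: (1-0.528)·(-2.37,0.14) + 0.528·(0.04,-0.95) = (-1.0975,-0.4355)
  v5: (1-0.528)·(-1.83,-1.6) + 0.528·(0.23,-1.99) = (-0.7423,-1.8059)
  v6: (1-0.528)·(-1.28,-2.71) + 0.528·(0.85,-2.03) = (-0.1554,-2.3510)
  v7: (1-0.528)·(1.33,-2.45) + 0.528·(1.88,-2.05) = (1.6204,-2.2388)
Shoelace sum Σ(x_i·y_{i+1} − x_{i+1}·y_i):
  i=1: 2.9081·1.0544 − 0.9838·-0.4661 = +3.5248 (running +3.5248)
  i=2: 0.9838·0.5380 − -0.7004·1.0544 = +1.2678 (running +4.7926)
  i=3: -0.7004·-0.4355 − -1.0975·0.5380 = +0.8955 (running +5.6881)
  i=4: -1.0975·-1.8059 − -0.7423·-0.4355 = +1.6587 (running +7.3469)
  i=5: -0.7423·-2.3510 − -0.1554·-1.8059 = +1.4646 (running +8.8115)
  i=6: -0.1554·-2.2388 − 1.6204·-2.3510 = +4.1573 (running +12.9688)
  i=7: 1.6204·-0.4661 − 2.9081·-2.2388 = +5.7554 (running +18.7242)
Area = |Σ|/2 = |18.7242|/2 = 9.3621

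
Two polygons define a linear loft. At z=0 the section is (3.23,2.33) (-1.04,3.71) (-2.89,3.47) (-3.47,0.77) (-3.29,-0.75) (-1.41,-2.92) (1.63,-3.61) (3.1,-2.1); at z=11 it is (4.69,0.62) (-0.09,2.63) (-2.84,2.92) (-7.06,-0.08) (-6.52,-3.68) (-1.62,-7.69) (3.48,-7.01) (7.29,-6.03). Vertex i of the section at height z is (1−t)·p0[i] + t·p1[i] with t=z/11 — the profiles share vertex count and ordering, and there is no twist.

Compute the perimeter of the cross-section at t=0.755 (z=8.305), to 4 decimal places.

Cross-section at t=0.755: each vertex is (1-t)·p0[i] + t·p1[i].
  v1: (1-0.755)·(3.23,2.33) + 0.755·(4.69,0.62) = (4.3323,1.0390)
  v2: (1-0.755)·(-1.04,3.71) + 0.755·(-0.09,2.63) = (-0.3228,2.8946)
  v3: (1-0.755)·(-2.89,3.47) + 0.755·(-2.84,2.92) = (-2.8523,3.0548)
  v4: (1-0.755)·(-3.47,0.77) + 0.755·(-7.06,-0.08) = (-6.1804,0.1283)
  v5: (1-0.755)·(-3.29,-0.75) + 0.755·(-6.52,-3.68) = (-5.7287,-2.9621)
  v6: (1-0.755)·(-1.41,-2.92) + 0.755·(-1.62,-7.69) = (-1.5686,-6.5213)
  v7: (1-0.755)·(1.63,-3.61) + 0.755·(3.48,-7.01) = (3.0268,-6.1770)
  v8: (1-0.755)·(3.1,-2.1) + 0.755·(7.29,-6.03) = (6.2634,-5.0671)
Perimeter = Σ |v_{i+1} − v_i|:
  edge 1→2: √(-4.6551² + 1.8556²) = 5.0113 (running 5.0113)
  edge 2→3: √(-2.5295² + 0.1602²) = 2.5346 (running 7.5458)
  edge 3→4: √(-3.3282² + -2.9265²) = 4.4319 (running 11.9777)
  edge 4→5: √(0.4518² + -3.0904²) = 3.1233 (running 15.1009)
  edge 5→6: √(4.1601² + -3.5592²) = 5.4749 (running 20.5758)
  edge 6→7: √(4.5953² + 0.3443²) = 4.6082 (running 25.1840)
  edge 7→8: √(3.2367² + 1.1099²) = 3.4217 (running 28.6057)
  edge 8→1: √(-1.9311² + 6.1061²) = 6.4042 (running 35.0099)
Perimeter = 35.0099

Perimeter at t=0.755: 35.0099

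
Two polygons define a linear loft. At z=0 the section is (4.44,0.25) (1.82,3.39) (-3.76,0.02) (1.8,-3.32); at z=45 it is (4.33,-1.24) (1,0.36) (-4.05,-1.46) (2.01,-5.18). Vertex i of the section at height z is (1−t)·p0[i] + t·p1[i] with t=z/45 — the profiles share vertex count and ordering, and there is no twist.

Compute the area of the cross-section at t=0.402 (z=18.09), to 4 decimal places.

Area at t=0.402: 25.8529

Cross-section at t=0.402: each vertex is (1-t)·p0[i] + t·p1[i].
  v1: (1-0.402)·(4.44,0.25) + 0.402·(4.33,-1.24) = (4.3958,-0.3490)
  v2: (1-0.402)·(1.82,3.39) + 0.402·(1,0.36) = (1.4904,2.1719)
  v3: (1-0.402)·(-3.76,0.02) + 0.402·(-4.05,-1.46) = (-3.8766,-0.5750)
  v4: (1-0.402)·(1.8,-3.32) + 0.402·(2.01,-5.18) = (1.8844,-4.0677)
Shoelace sum Σ(x_i·y_{i+1} − x_{i+1}·y_i):
  i=1: 4.3958·2.1719 − 1.4904·-0.3490 = +10.0675 (running +10.0675)
  i=2: 1.4904·-0.5750 − -3.8766·2.1719 = +7.5628 (running +17.6303)
  i=3: -3.8766·-4.0677 − 1.8844·-0.5750 = +16.8523 (running +34.4826)
  i=4: 1.8844·-0.3490 − 4.3958·-4.0677 = +17.2232 (running +51.7058)
Area = |Σ|/2 = |51.7058|/2 = 25.8529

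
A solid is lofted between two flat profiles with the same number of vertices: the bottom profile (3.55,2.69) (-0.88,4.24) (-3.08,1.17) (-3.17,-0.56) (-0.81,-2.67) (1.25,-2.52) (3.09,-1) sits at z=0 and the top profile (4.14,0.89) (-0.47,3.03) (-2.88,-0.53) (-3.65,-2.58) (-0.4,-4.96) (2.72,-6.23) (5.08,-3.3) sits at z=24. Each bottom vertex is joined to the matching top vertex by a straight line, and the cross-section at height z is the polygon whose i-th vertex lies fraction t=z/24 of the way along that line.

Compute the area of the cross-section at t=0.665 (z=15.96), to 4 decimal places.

Area at t=0.665: 44.4301

Cross-section at t=0.665: each vertex is (1-t)·p0[i] + t·p1[i].
  v1: (1-0.665)·(3.55,2.69) + 0.665·(4.14,0.89) = (3.9423,1.4930)
  v2: (1-0.665)·(-0.88,4.24) + 0.665·(-0.47,3.03) = (-0.6073,3.4353)
  v3: (1-0.665)·(-3.08,1.17) + 0.665·(-2.88,-0.53) = (-2.9470,0.0395)
  v4: (1-0.665)·(-3.17,-0.56) + 0.665·(-3.65,-2.58) = (-3.4892,-1.9033)
  v5: (1-0.665)·(-0.81,-2.67) + 0.665·(-0.4,-4.96) = (-0.5373,-4.1928)
  v6: (1-0.665)·(1.25,-2.52) + 0.665·(2.72,-6.23) = (2.2275,-4.9872)
  v7: (1-0.665)·(3.09,-1) + 0.665·(5.08,-3.3) = (4.4133,-2.5295)
Shoelace sum Σ(x_i·y_{i+1} − x_{i+1}·y_i):
  i=1: 3.9423·3.4353 − -0.6073·1.4930 = +14.4501 (running +14.4501)
  i=2: -0.6073·0.0395 − -2.9470·3.4353 = +10.1000 (running +24.5501)
  i=3: -2.9470·-1.9033 − -3.4892·0.0395 = +5.7468 (running +30.2970)
  i=4: -3.4892·-4.1928 − -0.5373·-1.9033 = +13.6070 (running +43.9039)
  i=5: -0.5373·-4.9872 − 2.2275·-4.1928 = +12.0196 (running +55.9235)
  i=6: 2.2275·-2.5295 − 4.4133·-4.9872 = +16.3755 (running +72.2990)
  i=7: 4.4133·1.4930 − 3.9423·-2.5295 = +16.5613 (running +88.8603)
Area = |Σ|/2 = |88.8603|/2 = 44.4301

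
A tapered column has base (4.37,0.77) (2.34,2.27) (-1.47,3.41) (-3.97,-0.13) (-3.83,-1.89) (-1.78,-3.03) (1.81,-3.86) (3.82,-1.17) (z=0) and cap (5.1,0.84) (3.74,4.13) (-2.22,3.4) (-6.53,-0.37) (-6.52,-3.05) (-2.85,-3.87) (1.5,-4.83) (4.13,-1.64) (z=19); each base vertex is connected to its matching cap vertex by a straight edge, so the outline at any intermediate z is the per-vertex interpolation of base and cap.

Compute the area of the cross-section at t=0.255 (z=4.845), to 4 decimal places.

Area at t=0.255: 48.1898

Cross-section at t=0.255: each vertex is (1-t)·p0[i] + t·p1[i].
  v1: (1-0.255)·(4.37,0.77) + 0.255·(5.1,0.84) = (4.5562,0.7878)
  v2: (1-0.255)·(2.34,2.27) + 0.255·(3.74,4.13) = (2.6970,2.7443)
  v3: (1-0.255)·(-1.47,3.41) + 0.255·(-2.22,3.4) = (-1.6613,3.4074)
  v4: (1-0.255)·(-3.97,-0.13) + 0.255·(-6.53,-0.37) = (-4.6228,-0.1912)
  v5: (1-0.255)·(-3.83,-1.89) + 0.255·(-6.52,-3.05) = (-4.5160,-2.1858)
  v6: (1-0.255)·(-1.78,-3.03) + 0.255·(-2.85,-3.87) = (-2.0529,-3.2442)
  v7: (1-0.255)·(1.81,-3.86) + 0.255·(1.5,-4.83) = (1.7309,-4.1074)
  v8: (1-0.255)·(3.82,-1.17) + 0.255·(4.13,-1.64) = (3.8990,-1.2898)
Shoelace sum Σ(x_i·y_{i+1} − x_{i+1}·y_i):
  i=1: 4.5562·2.7443 − 2.6970·0.7878 = +10.3786 (running +10.3786)
  i=2: 2.6970·3.4074 − -1.6613·2.7443 = +13.7489 (running +24.1275)
  i=3: -1.6613·-0.1912 − -4.6228·3.4074 = +16.0696 (running +40.1971)
  i=4: -4.6228·-2.1858 − -4.5160·-0.1912 = +9.2411 (running +49.4381)
  i=5: -4.5160·-3.2442 − -2.0529·-2.1858 = +10.1635 (running +59.6017)
  i=6: -2.0529·-4.1074 − 1.7309·-3.2442 = +14.0473 (running +73.6490)
  i=7: 1.7309·-1.2898 − 3.8990·-4.1074 = +13.7821 (running +87.4311)
  i=8: 3.8990·0.7878 − 4.5562·-1.2898 = +8.9486 (running +96.3797)
Area = |Σ|/2 = |96.3797|/2 = 48.1898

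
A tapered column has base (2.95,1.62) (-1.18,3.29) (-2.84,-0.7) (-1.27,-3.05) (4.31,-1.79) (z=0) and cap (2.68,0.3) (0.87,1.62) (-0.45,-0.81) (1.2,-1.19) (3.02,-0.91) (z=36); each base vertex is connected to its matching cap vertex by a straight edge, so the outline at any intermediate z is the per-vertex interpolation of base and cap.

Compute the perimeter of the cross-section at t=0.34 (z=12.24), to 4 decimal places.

Cross-section at t=0.34: each vertex is (1-t)·p0[i] + t·p1[i].
  v1: (1-0.34)·(2.95,1.62) + 0.34·(2.68,0.3) = (2.8582,1.1712)
  v2: (1-0.34)·(-1.18,3.29) + 0.34·(0.87,1.62) = (-0.4830,2.7222)
  v3: (1-0.34)·(-2.84,-0.7) + 0.34·(-0.45,-0.81) = (-2.0274,-0.7374)
  v4: (1-0.34)·(-1.27,-3.05) + 0.34·(1.2,-1.19) = (-0.4302,-2.4176)
  v5: (1-0.34)·(4.31,-1.79) + 0.34·(3.02,-0.91) = (3.8714,-1.4908)
Perimeter = Σ |v_{i+1} − v_i|:
  edge 1→2: √(-3.3412² + 1.5510²) = 3.6836 (running 3.6836)
  edge 2→3: √(-1.5444² + -3.4596²) = 3.7887 (running 7.4723)
  edge 3→4: √(1.5972² + -1.6802²) = 2.3182 (running 9.7905)
  edge 4→5: √(4.3016² + 0.9268²) = 4.4003 (running 14.1908)
  edge 5→1: √(-1.0132² + 2.6620²) = 2.8483 (running 17.0391)
Perimeter = 17.0391

Perimeter at t=0.34: 17.0391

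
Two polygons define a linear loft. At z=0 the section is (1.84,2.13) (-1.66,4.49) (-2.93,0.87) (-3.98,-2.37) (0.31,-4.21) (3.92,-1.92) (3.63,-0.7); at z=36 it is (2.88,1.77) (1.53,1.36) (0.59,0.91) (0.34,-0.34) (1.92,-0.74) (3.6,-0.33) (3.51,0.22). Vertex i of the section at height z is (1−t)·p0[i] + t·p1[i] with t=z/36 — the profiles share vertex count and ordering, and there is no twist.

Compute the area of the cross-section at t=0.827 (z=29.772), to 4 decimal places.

Cross-section at t=0.827: each vertex is (1-t)·p0[i] + t·p1[i].
  v1: (1-0.827)·(1.84,2.13) + 0.827·(2.88,1.77) = (2.7001,1.8323)
  v2: (1-0.827)·(-1.66,4.49) + 0.827·(1.53,1.36) = (0.9781,1.9015)
  v3: (1-0.827)·(-2.93,0.87) + 0.827·(0.59,0.91) = (-0.0190,0.9031)
  v4: (1-0.827)·(-3.98,-2.37) + 0.827·(0.34,-0.34) = (-0.4074,-0.6912)
  v5: (1-0.827)·(0.31,-4.21) + 0.827·(1.92,-0.74) = (1.6415,-1.3403)
  v6: (1-0.827)·(3.92,-1.92) + 0.827·(3.6,-0.33) = (3.6554,-0.6051)
  v7: (1-0.827)·(3.63,-0.7) + 0.827·(3.51,0.22) = (3.5308,0.0608)
Shoelace sum Σ(x_i·y_{i+1} − x_{i+1}·y_i):
  i=1: 2.7001·1.9015 − 0.9781·1.8323 = +3.3420 (running +3.3420)
  i=2: 0.9781·0.9031 − -0.0190·1.9015 = +0.9194 (running +4.2613)
  i=3: -0.0190·-0.6912 − -0.4074·0.9031 = +0.3810 (running +4.6423)
  i=4: -0.4074·-1.3403 − 1.6415·-0.6912 = +1.6806 (running +6.3229)
  i=5: 1.6415·-0.6051 − 3.6554·-1.3403 = +3.9061 (running +10.2290)
  i=6: 3.6554·0.0608 − 3.5308·-0.6051 = +2.3587 (running +12.5877)
  i=7: 3.5308·1.8323 − 2.7001·0.0608 = +6.3051 (running +18.8928)
Area = |Σ|/2 = |18.8928|/2 = 9.4464

Area at t=0.827: 9.4464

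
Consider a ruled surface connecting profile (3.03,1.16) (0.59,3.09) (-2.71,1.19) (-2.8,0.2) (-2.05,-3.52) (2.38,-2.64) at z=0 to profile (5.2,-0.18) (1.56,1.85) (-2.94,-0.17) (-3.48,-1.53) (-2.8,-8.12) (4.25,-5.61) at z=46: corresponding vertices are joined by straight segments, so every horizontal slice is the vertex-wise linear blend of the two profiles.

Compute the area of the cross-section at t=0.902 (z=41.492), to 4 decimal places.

Area at t=0.902: 56.9672

Cross-section at t=0.902: each vertex is (1-t)·p0[i] + t·p1[i].
  v1: (1-0.902)·(3.03,1.16) + 0.902·(5.2,-0.18) = (4.9873,-0.0487)
  v2: (1-0.902)·(0.59,3.09) + 0.902·(1.56,1.85) = (1.4649,1.9715)
  v3: (1-0.902)·(-2.71,1.19) + 0.902·(-2.94,-0.17) = (-2.9175,-0.0367)
  v4: (1-0.902)·(-2.8,0.2) + 0.902·(-3.48,-1.53) = (-3.4134,-1.3605)
  v5: (1-0.902)·(-2.05,-3.52) + 0.902·(-2.8,-8.12) = (-2.7265,-7.6692)
  v6: (1-0.902)·(2.38,-2.64) + 0.902·(4.25,-5.61) = (4.0667,-5.3189)
Shoelace sum Σ(x_i·y_{i+1} − x_{i+1}·y_i):
  i=1: 4.9873·1.9715 − 1.4649·-0.0487 = +9.9040 (running +9.9040)
  i=2: 1.4649·-0.0367 − -2.9175·1.9715 = +5.6980 (running +15.6020)
  i=3: -2.9175·-1.3605 − -3.4134·-0.0367 = +3.8437 (running +19.4457)
  i=4: -3.4134·-7.6692 − -2.7265·-1.3605 = +22.4684 (running +41.9142)
  i=5: -2.7265·-5.3189 − 4.0667·-7.6692 = +45.6907 (running +87.6049)
  i=6: 4.0667·-0.0487 − 4.9873·-5.3189 = +26.3294 (running +113.9343)
Area = |Σ|/2 = |113.9343|/2 = 56.9672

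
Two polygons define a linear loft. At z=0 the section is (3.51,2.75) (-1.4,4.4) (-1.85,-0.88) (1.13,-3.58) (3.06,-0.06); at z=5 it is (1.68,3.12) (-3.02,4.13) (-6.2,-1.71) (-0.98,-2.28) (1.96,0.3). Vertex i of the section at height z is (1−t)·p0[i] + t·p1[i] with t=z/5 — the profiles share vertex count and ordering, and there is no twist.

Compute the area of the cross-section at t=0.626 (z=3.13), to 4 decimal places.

Area at t=0.626: 32.7600

Cross-section at t=0.626: each vertex is (1-t)·p0[i] + t·p1[i].
  v1: (1-0.626)·(3.51,2.75) + 0.626·(1.68,3.12) = (2.3644,2.9816)
  v2: (1-0.626)·(-1.4,4.4) + 0.626·(-3.02,4.13) = (-2.4141,4.2310)
  v3: (1-0.626)·(-1.85,-0.88) + 0.626·(-6.2,-1.71) = (-4.5731,-1.3996)
  v4: (1-0.626)·(1.13,-3.58) + 0.626·(-0.98,-2.28) = (-0.1909,-2.7662)
  v5: (1-0.626)·(3.06,-0.06) + 0.626·(1.96,0.3) = (2.3714,0.1654)
Shoelace sum Σ(x_i·y_{i+1} − x_{i+1}·y_i):
  i=1: 2.3644·4.2310 − -2.4141·2.9816 = +17.2018 (running +17.2018)
  i=2: -2.4141·-1.3996 − -4.5731·4.2310 = +22.7274 (running +39.9293)
  i=3: -4.5731·-2.7662 − -0.1909·-1.3996 = +12.3830 (running +52.3122)
  i=4: -0.1909·0.1654 − 2.3714·-2.7662 = +6.5282 (running +58.8404)
  i=5: 2.3714·2.9816 − 2.3644·0.1654 = +6.6796 (running +65.5201)
Area = |Σ|/2 = |65.5201|/2 = 32.7600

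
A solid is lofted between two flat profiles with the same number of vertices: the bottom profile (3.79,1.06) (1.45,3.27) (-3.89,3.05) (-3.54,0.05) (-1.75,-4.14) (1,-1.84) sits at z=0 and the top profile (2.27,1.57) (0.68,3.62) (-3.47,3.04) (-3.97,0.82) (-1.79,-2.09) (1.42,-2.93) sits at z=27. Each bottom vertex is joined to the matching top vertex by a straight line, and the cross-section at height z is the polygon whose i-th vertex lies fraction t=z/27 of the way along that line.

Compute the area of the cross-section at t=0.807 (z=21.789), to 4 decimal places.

Cross-section at t=0.807: each vertex is (1-t)·p0[i] + t·p1[i].
  v1: (1-0.807)·(3.79,1.06) + 0.807·(2.27,1.57) = (2.5634,1.4716)
  v2: (1-0.807)·(1.45,3.27) + 0.807·(0.68,3.62) = (0.8286,3.5525)
  v3: (1-0.807)·(-3.89,3.05) + 0.807·(-3.47,3.04) = (-3.5511,3.0419)
  v4: (1-0.807)·(-3.54,0.05) + 0.807·(-3.97,0.82) = (-3.8870,0.6714)
  v5: (1-0.807)·(-1.75,-4.14) + 0.807·(-1.79,-2.09) = (-1.7823,-2.4856)
  v6: (1-0.807)·(1,-1.84) + 0.807·(1.42,-2.93) = (1.3389,-2.7196)
Shoelace sum Σ(x_i·y_{i+1} − x_{i+1}·y_i):
  i=1: 2.5634·3.5525 − 0.8286·1.4716 = +7.8869 (running +7.8869)
  i=2: 0.8286·3.0419 − -3.5511·3.5525 = +15.1355 (running +23.0224)
  i=3: -3.5511·0.6714 − -3.8870·3.0419 = +9.4399 (running +32.4623)
  i=4: -3.8870·-2.4856 − -1.7823·0.6714 = +10.8584 (running +43.3206)
  i=5: -1.7823·-2.7196 − 1.3389·-2.4856 = +8.1753 (running +51.4959)
  i=6: 1.3389·1.4716 − 2.5634·-2.7196 = +8.9417 (running +60.4376)
Area = |Σ|/2 = |60.4376|/2 = 30.2188

Area at t=0.807: 30.2188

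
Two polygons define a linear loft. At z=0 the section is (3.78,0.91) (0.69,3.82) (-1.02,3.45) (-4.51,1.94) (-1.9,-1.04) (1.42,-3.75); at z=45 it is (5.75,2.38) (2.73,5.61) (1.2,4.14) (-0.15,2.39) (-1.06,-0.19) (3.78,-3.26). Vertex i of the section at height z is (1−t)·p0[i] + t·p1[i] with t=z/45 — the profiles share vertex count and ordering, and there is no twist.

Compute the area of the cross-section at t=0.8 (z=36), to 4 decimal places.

Cross-section at t=0.8: each vertex is (1-t)·p0[i] + t·p1[i].
  v1: (1-0.8)·(3.78,0.91) + 0.8·(5.75,2.38) = (5.3560,2.0860)
  v2: (1-0.8)·(0.69,3.82) + 0.8·(2.73,5.61) = (2.3220,5.2520)
  v3: (1-0.8)·(-1.02,3.45) + 0.8·(1.2,4.14) = (0.7560,4.0020)
  v4: (1-0.8)·(-4.51,1.94) + 0.8·(-0.15,2.39) = (-1.0220,2.3000)
  v5: (1-0.8)·(-1.9,-1.04) + 0.8·(-1.06,-0.19) = (-1.2280,-0.3600)
  v6: (1-0.8)·(1.42,-3.75) + 0.8·(3.78,-3.26) = (3.3080,-3.3580)
Shoelace sum Σ(x_i·y_{i+1} − x_{i+1}·y_i):
  i=1: 5.3560·5.2520 − 2.3220·2.0860 = +23.2860 (running +23.2860)
  i=2: 2.3220·4.0020 − 0.7560·5.2520 = +5.3221 (running +28.6082)
  i=3: 0.7560·2.3000 − -1.0220·4.0020 = +5.8288 (running +34.4370)
  i=4: -1.0220·-0.3600 − -1.2280·2.3000 = +3.1923 (running +37.6293)
  i=5: -1.2280·-3.3580 − 3.3080·-0.3600 = +5.3145 (running +42.9438)
  i=6: 3.3080·2.0860 − 5.3560·-3.3580 = +24.8859 (running +67.8298)
Area = |Σ|/2 = |67.8298|/2 = 33.9149

Area at t=0.8: 33.9149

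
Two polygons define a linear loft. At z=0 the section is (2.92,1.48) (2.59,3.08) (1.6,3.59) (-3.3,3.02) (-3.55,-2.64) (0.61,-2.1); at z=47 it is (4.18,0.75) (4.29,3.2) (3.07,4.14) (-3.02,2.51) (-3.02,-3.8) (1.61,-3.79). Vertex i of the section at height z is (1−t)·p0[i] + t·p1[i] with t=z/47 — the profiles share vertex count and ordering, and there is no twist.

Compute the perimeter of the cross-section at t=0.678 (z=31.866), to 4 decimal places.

Perimeter at t=0.678: 24.9164

Cross-section at t=0.678: each vertex is (1-t)·p0[i] + t·p1[i].
  v1: (1-0.678)·(2.92,1.48) + 0.678·(4.18,0.75) = (3.7743,0.9851)
  v2: (1-0.678)·(2.59,3.08) + 0.678·(4.29,3.2) = (3.7426,3.1614)
  v3: (1-0.678)·(1.6,3.59) + 0.678·(3.07,4.14) = (2.5967,3.9629)
  v4: (1-0.678)·(-3.3,3.02) + 0.678·(-3.02,2.51) = (-3.1102,2.6742)
  v5: (1-0.678)·(-3.55,-2.64) + 0.678·(-3.02,-3.8) = (-3.1907,-3.4265)
  v6: (1-0.678)·(0.61,-2.1) + 0.678·(1.61,-3.79) = (1.2880,-3.2458)
Perimeter = Σ |v_{i+1} − v_i|:
  edge 1→2: √(-0.0317² + 2.1763²) = 2.1765 (running 2.1765)
  edge 2→3: √(-1.1459² + 0.8015²) = 1.3984 (running 3.5750)
  edge 3→4: √(-5.7068² + -1.2887²) = 5.8505 (running 9.4255)
  edge 4→5: √(-0.0805² + -6.1007²) = 6.1012 (running 15.5267)
  edge 5→6: √(4.4787² + 0.1807²) = 4.4823 (running 20.0090)
  edge 6→1: √(2.4863² + 4.2309²) = 4.9073 (running 24.9164)
Perimeter = 24.9164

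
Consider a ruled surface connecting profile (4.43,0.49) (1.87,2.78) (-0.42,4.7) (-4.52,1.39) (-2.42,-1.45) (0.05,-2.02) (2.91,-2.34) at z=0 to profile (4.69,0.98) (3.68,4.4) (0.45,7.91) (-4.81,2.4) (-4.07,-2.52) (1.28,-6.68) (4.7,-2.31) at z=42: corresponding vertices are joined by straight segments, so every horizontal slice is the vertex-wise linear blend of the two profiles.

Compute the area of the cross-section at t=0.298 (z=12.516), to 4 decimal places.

Area at t=0.298: 50.1550

Cross-section at t=0.298: each vertex is (1-t)·p0[i] + t·p1[i].
  v1: (1-0.298)·(4.43,0.49) + 0.298·(4.69,0.98) = (4.5075,0.6360)
  v2: (1-0.298)·(1.87,2.78) + 0.298·(3.68,4.4) = (2.4094,3.2628)
  v3: (1-0.298)·(-0.42,4.7) + 0.298·(0.45,7.91) = (-0.1607,5.6566)
  v4: (1-0.298)·(-4.52,1.39) + 0.298·(-4.81,2.4) = (-4.6064,1.6910)
  v5: (1-0.298)·(-2.42,-1.45) + 0.298·(-4.07,-2.52) = (-2.9117,-1.7689)
  v6: (1-0.298)·(0.05,-2.02) + 0.298·(1.28,-6.68) = (0.4165,-3.4087)
  v7: (1-0.298)·(2.91,-2.34) + 0.298·(4.7,-2.31) = (3.4434,-2.3311)
Shoelace sum Σ(x_i·y_{i+1} − x_{i+1}·y_i):
  i=1: 4.5075·3.2628 − 2.4094·0.6360 = +13.1744 (running +13.1744)
  i=2: 2.4094·5.6566 − -0.1607·3.2628 = +14.1533 (running +27.3277)
  i=3: -0.1607·1.6910 − -4.6064·5.6566 = +25.7848 (running +53.1125)
  i=4: -4.6064·-1.7689 − -2.9117·1.6910 = +13.0717 (running +66.1842)
  i=5: -2.9117·-3.4087 − 0.4165·-1.7689 = +10.6619 (running +76.8461)
  i=6: 0.4165·-2.3311 − 3.4434·-3.4087 = +10.7665 (running +87.6126)
  i=7: 3.4434·0.6360 − 4.5075·-2.3311 = +12.6973 (running +100.3099)
Area = |Σ|/2 = |100.3099|/2 = 50.1550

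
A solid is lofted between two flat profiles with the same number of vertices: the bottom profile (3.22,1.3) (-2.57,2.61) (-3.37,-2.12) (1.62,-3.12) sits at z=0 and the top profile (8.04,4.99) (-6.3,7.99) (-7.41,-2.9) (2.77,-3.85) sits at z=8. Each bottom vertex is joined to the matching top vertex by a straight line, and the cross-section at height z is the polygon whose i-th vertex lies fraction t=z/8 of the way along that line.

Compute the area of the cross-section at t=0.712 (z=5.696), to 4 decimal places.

Area at t=0.712: 90.3128

Cross-section at t=0.712: each vertex is (1-t)·p0[i] + t·p1[i].
  v1: (1-0.712)·(3.22,1.3) + 0.712·(8.04,4.99) = (6.6518,3.9273)
  v2: (1-0.712)·(-2.57,2.61) + 0.712·(-6.3,7.99) = (-5.2258,6.4406)
  v3: (1-0.712)·(-3.37,-2.12) + 0.712·(-7.41,-2.9) = (-6.2465,-2.6754)
  v4: (1-0.712)·(1.62,-3.12) + 0.712·(2.77,-3.85) = (2.4388,-3.6398)
Shoelace sum Σ(x_i·y_{i+1} − x_{i+1}·y_i):
  i=1: 6.6518·6.4406 − -5.2258·3.9273 = +63.3646 (running +63.3646)
  i=2: -5.2258·-2.6754 − -6.2465·6.4406 = +54.2116 (running +117.5762)
  i=3: -6.2465·-3.6398 − 2.4388·-2.6754 = +29.2604 (running +146.8366)
  i=4: 2.4388·3.9273 − 6.6518·-3.6398 = +33.7890 (running +180.6255)
Area = |Σ|/2 = |180.6255|/2 = 90.3128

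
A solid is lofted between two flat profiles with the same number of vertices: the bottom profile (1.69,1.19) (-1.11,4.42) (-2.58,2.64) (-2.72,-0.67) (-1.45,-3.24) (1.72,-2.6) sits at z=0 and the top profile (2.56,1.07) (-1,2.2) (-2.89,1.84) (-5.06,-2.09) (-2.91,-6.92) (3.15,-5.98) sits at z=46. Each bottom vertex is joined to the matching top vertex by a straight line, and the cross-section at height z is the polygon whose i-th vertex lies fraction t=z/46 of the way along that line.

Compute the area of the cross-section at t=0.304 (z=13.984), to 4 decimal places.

Cross-section at t=0.304: each vertex is (1-t)·p0[i] + t·p1[i].
  v1: (1-0.304)·(1.69,1.19) + 0.304·(2.56,1.07) = (1.9545,1.1535)
  v2: (1-0.304)·(-1.11,4.42) + 0.304·(-1,2.2) = (-1.0766,3.7451)
  v3: (1-0.304)·(-2.58,2.64) + 0.304·(-2.89,1.84) = (-2.6742,2.3968)
  v4: (1-0.304)·(-2.72,-0.67) + 0.304·(-5.06,-2.09) = (-3.4314,-1.1017)
  v5: (1-0.304)·(-1.45,-3.24) + 0.304·(-2.91,-6.92) = (-1.8938,-4.3587)
  v6: (1-0.304)·(1.72,-2.6) + 0.304·(3.15,-5.98) = (2.1547,-3.6275)
Shoelace sum Σ(x_i·y_{i+1} − x_{i+1}·y_i):
  i=1: 1.9545·3.7451 − -1.0766·1.1535 = +8.5616 (running +8.5616)
  i=2: -1.0766·2.3968 − -2.6742·3.7451 = +7.4351 (running +15.9966)
  i=3: -2.6742·-1.1017 − -3.4314·2.3968 = +11.1704 (running +27.1671)
  i=4: -3.4314·-4.3587 − -1.8938·-1.1017 = +12.8699 (running +40.0370)
  i=5: -1.8938·-3.6275 − 2.1547·-4.3587 = +16.2618 (running +56.2988)
  i=6: 2.1547·1.1535 − 1.9545·-3.6275 = +9.5754 (running +65.8742)
Area = |Σ|/2 = |65.8742|/2 = 32.9371

Area at t=0.304: 32.9371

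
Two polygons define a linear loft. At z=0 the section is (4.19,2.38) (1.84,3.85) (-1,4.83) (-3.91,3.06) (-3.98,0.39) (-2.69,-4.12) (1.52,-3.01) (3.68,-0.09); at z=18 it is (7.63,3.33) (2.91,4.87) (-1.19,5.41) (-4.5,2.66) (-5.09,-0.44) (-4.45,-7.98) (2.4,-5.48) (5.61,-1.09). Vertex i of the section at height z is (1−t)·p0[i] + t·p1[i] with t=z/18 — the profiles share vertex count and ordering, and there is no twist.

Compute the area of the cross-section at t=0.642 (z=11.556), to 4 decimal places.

Cross-section at t=0.642: each vertex is (1-t)·p0[i] + t·p1[i].
  v1: (1-0.642)·(4.19,2.38) + 0.642·(7.63,3.33) = (6.3985,2.9899)
  v2: (1-0.642)·(1.84,3.85) + 0.642·(2.91,4.87) = (2.5269,4.5048)
  v3: (1-0.642)·(-1,4.83) + 0.642·(-1.19,5.41) = (-1.1220,5.2024)
  v4: (1-0.642)·(-3.91,3.06) + 0.642·(-4.5,2.66) = (-4.2888,2.8032)
  v5: (1-0.642)·(-3.98,0.39) + 0.642·(-5.09,-0.44) = (-4.6926,-0.1429)
  v6: (1-0.642)·(-2.69,-4.12) + 0.642·(-4.45,-7.98) = (-3.8199,-6.5981)
  v7: (1-0.642)·(1.52,-3.01) + 0.642·(2.4,-5.48) = (2.0850,-4.5957)
  v8: (1-0.642)·(3.68,-0.09) + 0.642·(5.61,-1.09) = (4.9191,-0.7320)
Shoelace sum Σ(x_i·y_{i+1} − x_{i+1}·y_i):
  i=1: 6.3985·4.5048 − 2.5269·2.9899 = +21.2688 (running +21.2688)
  i=2: 2.5269·5.2024 − -1.1220·4.5048 = +18.2004 (running +39.4692)
  i=3: -1.1220·2.8032 − -4.2888·5.2024 = +19.1666 (running +58.6359)
  i=4: -4.2888·-0.1429 − -4.6926·2.8032 = +13.7670 (running +72.4029)
  i=5: -4.6926·-6.5981 − -3.8199·-0.1429 = +30.4168 (running +102.8197)
  i=6: -3.8199·-4.5957 − 2.0850·-6.5981 = +31.3122 (running +134.1318)
  i=7: 2.0850·-0.7320 − 4.9191·-4.5957 = +21.0805 (running +155.2124)
  i=8: 4.9191·2.9899 − 6.3985·-0.7320 = +19.3912 (running +174.6036)
Area = |Σ|/2 = |174.6036|/2 = 87.3018

Area at t=0.642: 87.3018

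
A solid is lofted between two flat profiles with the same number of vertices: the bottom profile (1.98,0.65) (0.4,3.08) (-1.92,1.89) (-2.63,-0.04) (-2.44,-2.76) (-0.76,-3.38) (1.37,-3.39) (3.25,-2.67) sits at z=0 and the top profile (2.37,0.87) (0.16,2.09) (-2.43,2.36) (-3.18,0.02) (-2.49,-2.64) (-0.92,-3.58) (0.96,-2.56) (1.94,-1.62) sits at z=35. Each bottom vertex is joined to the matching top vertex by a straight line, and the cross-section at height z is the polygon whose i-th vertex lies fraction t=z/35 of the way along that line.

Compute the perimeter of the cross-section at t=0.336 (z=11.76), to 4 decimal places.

Cross-section at t=0.336: each vertex is (1-t)·p0[i] + t·p1[i].
  v1: (1-0.336)·(1.98,0.65) + 0.336·(2.37,0.87) = (2.1110,0.7239)
  v2: (1-0.336)·(0.4,3.08) + 0.336·(0.16,2.09) = (0.3194,2.7474)
  v3: (1-0.336)·(-1.92,1.89) + 0.336·(-2.43,2.36) = (-2.0914,2.0479)
  v4: (1-0.336)·(-2.63,-0.04) + 0.336·(-3.18,0.02) = (-2.8148,-0.0198)
  v5: (1-0.336)·(-2.44,-2.76) + 0.336·(-2.49,-2.64) = (-2.4568,-2.7197)
  v6: (1-0.336)·(-0.76,-3.38) + 0.336·(-0.92,-3.58) = (-0.8138,-3.4472)
  v7: (1-0.336)·(1.37,-3.39) + 0.336·(0.96,-2.56) = (1.2322,-3.1111)
  v8: (1-0.336)·(3.25,-2.67) + 0.336·(1.94,-1.62) = (2.8098,-2.3172)
Perimeter = Σ |v_{i+1} − v_i|:
  edge 1→2: √(-1.7917² + 2.0234²) = 2.7027 (running 2.7027)
  edge 2→3: √(-2.4107² + -0.6994²) = 2.5101 (running 5.2128)
  edge 3→4: √(-0.7234² + -2.0678²) = 2.1907 (running 7.4035)
  edge 4→5: √(0.3580² + -2.6998²) = 2.7235 (running 10.1269)
  edge 5→6: √(1.6430² + -0.7275²) = 1.7969 (running 11.9238)
  edge 6→7: √(2.0460² + 0.3361²) = 2.0734 (running 13.9973)
  edge 7→8: √(1.5776² + 0.7939²) = 1.7661 (running 15.7634)
  edge 8→1: √(-0.6988² + 3.0411²) = 3.1204 (running 18.8837)
Perimeter = 18.8837

Perimeter at t=0.336: 18.8837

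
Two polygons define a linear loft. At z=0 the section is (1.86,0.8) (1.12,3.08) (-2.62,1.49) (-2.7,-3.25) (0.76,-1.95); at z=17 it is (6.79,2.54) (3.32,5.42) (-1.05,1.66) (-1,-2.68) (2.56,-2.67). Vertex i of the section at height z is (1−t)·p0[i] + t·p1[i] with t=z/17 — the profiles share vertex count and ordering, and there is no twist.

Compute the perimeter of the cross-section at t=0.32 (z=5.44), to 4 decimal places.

Cross-section at t=0.32: each vertex is (1-t)·p0[i] + t·p1[i].
  v1: (1-0.32)·(1.86,0.8) + 0.32·(6.79,2.54) = (3.4376,1.3568)
  v2: (1-0.32)·(1.12,3.08) + 0.32·(3.32,5.42) = (1.8240,3.8288)
  v3: (1-0.32)·(-2.62,1.49) + 0.32·(-1.05,1.66) = (-2.1176,1.5444)
  v4: (1-0.32)·(-2.7,-3.25) + 0.32·(-1,-2.68) = (-2.1560,-3.0676)
  v5: (1-0.32)·(0.76,-1.95) + 0.32·(2.56,-2.67) = (1.3360,-2.1804)
Perimeter = Σ |v_{i+1} − v_i|:
  edge 1→2: √(-1.6136² + 2.4720²) = 2.9520 (running 2.9520)
  edge 2→3: √(-3.9416² + -2.2844²) = 4.5557 (running 7.5078)
  edge 3→4: √(-0.0384² + -4.6120²) = 4.6122 (running 12.1199)
  edge 4→5: √(3.4920² + 0.8872²) = 3.6029 (running 15.7229)
  edge 5→1: √(2.1016² + 3.5372²) = 4.1144 (running 19.8373)
Perimeter = 19.8373

Perimeter at t=0.32: 19.8373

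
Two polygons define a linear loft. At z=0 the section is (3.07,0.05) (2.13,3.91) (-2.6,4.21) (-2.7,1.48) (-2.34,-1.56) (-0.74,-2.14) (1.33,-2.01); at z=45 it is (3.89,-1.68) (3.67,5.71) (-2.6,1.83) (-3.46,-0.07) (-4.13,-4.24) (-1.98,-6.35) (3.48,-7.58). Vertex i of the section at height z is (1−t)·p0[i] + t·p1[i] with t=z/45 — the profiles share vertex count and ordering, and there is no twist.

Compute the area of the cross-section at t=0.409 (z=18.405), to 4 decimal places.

Cross-section at t=0.409: each vertex is (1-t)·p0[i] + t·p1[i].
  v1: (1-0.409)·(3.07,0.05) + 0.409·(3.89,-1.68) = (3.4054,-0.6576)
  v2: (1-0.409)·(2.13,3.91) + 0.409·(3.67,5.71) = (2.7599,4.6462)
  v3: (1-0.409)·(-2.6,4.21) + 0.409·(-2.6,1.83) = (-2.6000,3.2366)
  v4: (1-0.409)·(-2.7,1.48) + 0.409·(-3.46,-0.07) = (-3.0108,0.8460)
  v5: (1-0.409)·(-2.34,-1.56) + 0.409·(-4.13,-4.24) = (-3.0721,-2.6561)
  v6: (1-0.409)·(-0.74,-2.14) + 0.409·(-1.98,-6.35) = (-1.2472,-3.8619)
  v7: (1-0.409)·(1.33,-2.01) + 0.409·(3.48,-7.58) = (2.2093,-4.2881)
Shoelace sum Σ(x_i·y_{i+1} − x_{i+1}·y_i):
  i=1: 3.4054·4.6462 − 2.7599·-0.6576 = +17.6369 (running +17.6369)
  i=2: 2.7599·3.2366 − -2.6000·4.6462 = +21.0126 (running +38.6495)
  i=3: -2.6000·0.8460 − -3.0108·3.2366 = +7.5451 (running +46.1946)
  i=4: -3.0108·-2.6561 − -3.0721·0.8460 = +10.5963 (running +56.7909)
  i=5: -3.0721·-3.8619 − -1.2472·-2.6561 = +8.5515 (running +65.3425)
  i=6: -1.2472·-4.2881 − 2.2093·-3.8619 = +13.8803 (running +79.2227)
  i=7: 2.2093·-0.6576 − 3.4054·-4.2881 = +13.1499 (running +92.3726)
Area = |Σ|/2 = |92.3726|/2 = 46.1863

Area at t=0.409: 46.1863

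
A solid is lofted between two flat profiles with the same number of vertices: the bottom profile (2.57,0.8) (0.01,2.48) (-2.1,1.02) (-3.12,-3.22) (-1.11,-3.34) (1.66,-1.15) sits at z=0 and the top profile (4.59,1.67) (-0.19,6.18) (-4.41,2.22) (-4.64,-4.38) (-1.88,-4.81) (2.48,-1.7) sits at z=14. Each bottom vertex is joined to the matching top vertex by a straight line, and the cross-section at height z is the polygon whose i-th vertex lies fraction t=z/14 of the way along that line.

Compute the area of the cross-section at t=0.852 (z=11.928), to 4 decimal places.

Area at t=0.852: 55.1269

Cross-section at t=0.852: each vertex is (1-t)·p0[i] + t·p1[i].
  v1: (1-0.852)·(2.57,0.8) + 0.852·(4.59,1.67) = (4.2910,1.5412)
  v2: (1-0.852)·(0.01,2.48) + 0.852·(-0.19,6.18) = (-0.1604,5.6324)
  v3: (1-0.852)·(-2.1,1.02) + 0.852·(-4.41,2.22) = (-4.0681,2.0424)
  v4: (1-0.852)·(-3.12,-3.22) + 0.852·(-4.64,-4.38) = (-4.4150,-4.2083)
  v5: (1-0.852)·(-1.11,-3.34) + 0.852·(-1.88,-4.81) = (-1.7660,-4.5924)
  v6: (1-0.852)·(1.66,-1.15) + 0.852·(2.48,-1.7) = (2.3586,-1.6186)
Shoelace sum Σ(x_i·y_{i+1} − x_{i+1}·y_i):
  i=1: 4.2910·5.6324 − -0.1604·1.5412 = +24.4161 (running +24.4161)
  i=2: -0.1604·2.0424 − -4.0681·5.6324 = +22.5857 (running +47.0017)
  i=3: -4.0681·-4.2083 − -4.4150·2.0424 = +26.1372 (running +73.1390)
  i=4: -4.4150·-4.5924 − -1.7660·-4.2083 = +12.8437 (running +85.9827)
  i=5: -1.7660·-1.6186 − 2.3586·-4.5924 = +13.6904 (running +99.6731)
  i=6: 2.3586·1.5412 − 4.2910·-1.6186 = +10.5807 (running +110.2539)
Area = |Σ|/2 = |110.2539|/2 = 55.1269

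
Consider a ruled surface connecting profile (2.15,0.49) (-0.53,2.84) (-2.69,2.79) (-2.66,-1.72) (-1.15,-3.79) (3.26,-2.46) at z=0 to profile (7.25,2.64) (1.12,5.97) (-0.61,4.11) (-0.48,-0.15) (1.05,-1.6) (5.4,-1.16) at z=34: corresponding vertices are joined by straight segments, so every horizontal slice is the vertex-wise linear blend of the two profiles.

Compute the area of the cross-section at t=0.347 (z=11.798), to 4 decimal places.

Area at t=0.347: 31.3691

Cross-section at t=0.347: each vertex is (1-t)·p0[i] + t·p1[i].
  v1: (1-0.347)·(2.15,0.49) + 0.347·(7.25,2.64) = (3.9197,1.2361)
  v2: (1-0.347)·(-0.53,2.84) + 0.347·(1.12,5.97) = (0.0425,3.9261)
  v3: (1-0.347)·(-2.69,2.79) + 0.347·(-0.61,4.11) = (-1.9682,3.2480)
  v4: (1-0.347)·(-2.66,-1.72) + 0.347·(-0.48,-0.15) = (-1.9035,-1.1752)
  v5: (1-0.347)·(-1.15,-3.79) + 0.347·(1.05,-1.6) = (-0.3866,-3.0301)
  v6: (1-0.347)·(3.26,-2.46) + 0.347·(5.4,-1.16) = (4.0026,-2.0089)
Shoelace sum Σ(x_i·y_{i+1} − x_{i+1}·y_i):
  i=1: 3.9197·3.9261 − 0.0425·1.2361 = +15.3366 (running +15.3366)
  i=2: 0.0425·3.2480 − -1.9682·3.9261 = +7.8657 (running +23.2023)
  i=3: -1.9682·-1.1752 − -1.9035·3.2480 = +8.4959 (running +31.6982)
  i=4: -1.9035·-3.0301 − -0.3866·-1.1752 = +5.3135 (running +37.0117)
  i=5: -0.3866·-2.0089 − 4.0026·-3.0301 = +12.9047 (running +49.9164)
  i=6: 4.0026·1.2361 − 3.9197·-2.0089 = +12.8217 (running +62.7381)
Area = |Σ|/2 = |62.7381|/2 = 31.3691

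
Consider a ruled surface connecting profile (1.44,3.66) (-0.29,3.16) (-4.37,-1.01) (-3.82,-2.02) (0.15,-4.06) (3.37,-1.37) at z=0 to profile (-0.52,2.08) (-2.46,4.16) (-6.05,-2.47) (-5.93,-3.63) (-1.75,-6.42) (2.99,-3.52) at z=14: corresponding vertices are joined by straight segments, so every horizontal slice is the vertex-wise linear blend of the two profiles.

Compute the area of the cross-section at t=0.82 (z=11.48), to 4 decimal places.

Area at t=0.82: 48.3221

Cross-section at t=0.82: each vertex is (1-t)·p0[i] + t·p1[i].
  v1: (1-0.82)·(1.44,3.66) + 0.82·(-0.52,2.08) = (-0.1672,2.3644)
  v2: (1-0.82)·(-0.29,3.16) + 0.82·(-2.46,4.16) = (-2.0694,3.9800)
  v3: (1-0.82)·(-4.37,-1.01) + 0.82·(-6.05,-2.47) = (-5.7476,-2.2072)
  v4: (1-0.82)·(-3.82,-2.02) + 0.82·(-5.93,-3.63) = (-5.5502,-3.3402)
  v5: (1-0.82)·(0.15,-4.06) + 0.82·(-1.75,-6.42) = (-1.4080,-5.9952)
  v6: (1-0.82)·(3.37,-1.37) + 0.82·(2.99,-3.52) = (3.0584,-3.1330)
Shoelace sum Σ(x_i·y_{i+1} − x_{i+1}·y_i):
  i=1: -0.1672·3.9800 − -2.0694·2.3644 = +4.2274 (running +4.2274)
  i=2: -2.0694·-2.2072 − -5.7476·3.9800 = +27.4430 (running +31.6705)
  i=3: -5.7476·-3.3402 − -5.5502·-2.2072 = +6.9477 (running +38.6182)
  i=4: -5.5502·-5.9952 − -1.4080·-3.3402 = +28.5716 (running +67.1898)
  i=5: -1.4080·-3.1330 − 3.0584·-5.9952 = +22.7470 (running +89.9367)
  i=6: 3.0584·2.3644 − -0.1672·-3.1330 = +6.7074 (running +96.6442)
Area = |Σ|/2 = |96.6442|/2 = 48.3221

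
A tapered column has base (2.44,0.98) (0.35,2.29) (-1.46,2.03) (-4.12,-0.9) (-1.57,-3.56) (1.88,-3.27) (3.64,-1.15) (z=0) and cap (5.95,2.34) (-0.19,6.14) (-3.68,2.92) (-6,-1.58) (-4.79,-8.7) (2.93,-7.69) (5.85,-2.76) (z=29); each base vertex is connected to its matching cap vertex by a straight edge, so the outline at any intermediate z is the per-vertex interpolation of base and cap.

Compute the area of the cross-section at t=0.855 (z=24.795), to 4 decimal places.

Area at t=0.855: 109.6418

Cross-section at t=0.855: each vertex is (1-t)·p0[i] + t·p1[i].
  v1: (1-0.855)·(2.44,0.98) + 0.855·(5.95,2.34) = (5.4410,2.1428)
  v2: (1-0.855)·(0.35,2.29) + 0.855·(-0.19,6.14) = (-0.1117,5.5817)
  v3: (1-0.855)·(-1.46,2.03) + 0.855·(-3.68,2.92) = (-3.3581,2.7910)
  v4: (1-0.855)·(-4.12,-0.9) + 0.855·(-6,-1.58) = (-5.7274,-1.4814)
  v5: (1-0.855)·(-1.57,-3.56) + 0.855·(-4.79,-8.7) = (-4.3231,-7.9547)
  v6: (1-0.855)·(1.88,-3.27) + 0.855·(2.93,-7.69) = (2.7778,-7.0491)
  v7: (1-0.855)·(3.64,-1.15) + 0.855·(5.85,-2.76) = (5.5295,-2.5265)
Shoelace sum Σ(x_i·y_{i+1} − x_{i+1}·y_i):
  i=1: 5.4410·5.5817 − -0.1117·2.1428 = +30.6099 (running +30.6099)
  i=2: -0.1117·2.7910 − -3.3581·5.5817 = +18.4323 (running +49.0423)
  i=3: -3.3581·-1.4814 − -5.7274·2.7910 = +20.9596 (running +70.0018)
  i=4: -5.7274·-7.9547 − -4.3231·-1.4814 = +39.1555 (running +109.1573)
  i=5: -4.3231·-7.0491 − 2.7778·-7.9547 = +52.5701 (running +161.7275)
  i=6: 2.7778·-2.5265 − 5.5295·-7.0491 = +31.9602 (running +193.6877)
  i=7: 5.5295·2.1428 − 5.4410·-2.5265 = +25.5958 (running +219.2835)
Area = |Σ|/2 = |219.2835|/2 = 109.6418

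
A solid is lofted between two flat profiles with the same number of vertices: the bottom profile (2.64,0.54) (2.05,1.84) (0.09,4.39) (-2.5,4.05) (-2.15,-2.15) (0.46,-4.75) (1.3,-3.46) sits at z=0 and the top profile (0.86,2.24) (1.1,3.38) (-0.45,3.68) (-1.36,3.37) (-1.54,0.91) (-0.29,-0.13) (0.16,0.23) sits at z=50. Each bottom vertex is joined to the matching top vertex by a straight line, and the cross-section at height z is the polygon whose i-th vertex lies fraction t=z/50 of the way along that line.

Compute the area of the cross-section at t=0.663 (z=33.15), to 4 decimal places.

Cross-section at t=0.663: each vertex is (1-t)·p0[i] + t·p1[i].
  v1: (1-0.663)·(2.64,0.54) + 0.663·(0.86,2.24) = (1.4599,1.6671)
  v2: (1-0.663)·(2.05,1.84) + 0.663·(1.1,3.38) = (1.4202,2.8610)
  v3: (1-0.663)·(0.09,4.39) + 0.663·(-0.45,3.68) = (-0.2680,3.9193)
  v4: (1-0.663)·(-2.5,4.05) + 0.663·(-1.36,3.37) = (-1.7442,3.5992)
  v5: (1-0.663)·(-2.15,-2.15) + 0.663·(-1.54,0.91) = (-1.7456,-0.1212)
  v6: (1-0.663)·(0.46,-4.75) + 0.663·(-0.29,-0.13) = (-0.0373,-1.6869)
  v7: (1-0.663)·(1.3,-3.46) + 0.663·(0.16,0.23) = (0.5442,-1.0135)
Shoelace sum Σ(x_i·y_{i+1} − x_{i+1}·y_i):
  i=1: 1.4599·2.8610 − 1.4202·1.6671 = +1.8092 (running +1.8092)
  i=2: 1.4202·3.9193 − -0.2680·2.8610 = +6.3328 (running +8.1419)
  i=3: -0.2680·3.5992 − -1.7442·3.9193 = +5.8713 (running +14.0132)
  i=4: -1.7442·-0.1212 − -1.7456·3.5992 = +6.4940 (running +20.5072)
  i=5: -1.7456·-1.6869 − -0.0373·-0.1212 = +2.9402 (running +23.4474)
  i=6: -0.0373·-1.0135 − 0.5442·-1.6869 = +0.9558 (running +24.4031)
  i=7: 0.5442·1.6671 − 1.4599·-1.0135 = +2.3868 (running +26.7899)
Area = |Σ|/2 = |26.7899|/2 = 13.3950

Area at t=0.663: 13.3950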